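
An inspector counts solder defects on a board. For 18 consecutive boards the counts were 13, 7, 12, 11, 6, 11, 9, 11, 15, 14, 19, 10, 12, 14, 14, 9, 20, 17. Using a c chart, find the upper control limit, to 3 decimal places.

23.027

c̄ = (13 + 7 + 12 + 11 + 6 + 11 + 9 + 11 + 15 + 14 + 19 + 10 + 12 + 14 + 14 + 9 + 20 + 17) / 18 = 224 / 18 = 12.4444
UCL = c̄ + 3√c̄ = 12.4444 + 3 × √12.4444 = 12.4444 + 3 × 3.5277 = 23.0274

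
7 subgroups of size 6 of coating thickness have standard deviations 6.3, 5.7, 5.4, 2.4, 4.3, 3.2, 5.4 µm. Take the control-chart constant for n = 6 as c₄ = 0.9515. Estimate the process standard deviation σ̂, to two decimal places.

4.91

s̄ = (6.3 + 5.7 + 5.4 + 2.4 + 4.3 + 3.2 + 5.4) / 7 = 4.6714
σ̂ = s̄ / c₄ = 4.6714 / 0.9515 = 4.9095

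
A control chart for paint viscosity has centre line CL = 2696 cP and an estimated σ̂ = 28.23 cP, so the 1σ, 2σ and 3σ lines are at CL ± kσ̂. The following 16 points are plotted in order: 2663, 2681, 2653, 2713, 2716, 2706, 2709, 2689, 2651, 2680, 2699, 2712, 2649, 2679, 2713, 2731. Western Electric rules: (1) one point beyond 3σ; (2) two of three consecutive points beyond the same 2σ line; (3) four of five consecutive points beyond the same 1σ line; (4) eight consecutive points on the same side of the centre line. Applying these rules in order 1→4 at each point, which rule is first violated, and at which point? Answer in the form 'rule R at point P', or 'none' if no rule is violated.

none

Zone of each point (C = within 1σ̂, B = 1σ̂–2σ̂, A = 2σ̂–3σ̂, * = beyond 3σ̂; sign = side of CL): 1:-B, 2:-C, 3:-B, 4:+C, 5:+C, 6:+C, 7:+C, 8:-C, 9:-B, 10:-C, 11:+C, 12:+C, 13:-B, 14:-C, 15:+C, 16:+B
No rule fires across all 16 points.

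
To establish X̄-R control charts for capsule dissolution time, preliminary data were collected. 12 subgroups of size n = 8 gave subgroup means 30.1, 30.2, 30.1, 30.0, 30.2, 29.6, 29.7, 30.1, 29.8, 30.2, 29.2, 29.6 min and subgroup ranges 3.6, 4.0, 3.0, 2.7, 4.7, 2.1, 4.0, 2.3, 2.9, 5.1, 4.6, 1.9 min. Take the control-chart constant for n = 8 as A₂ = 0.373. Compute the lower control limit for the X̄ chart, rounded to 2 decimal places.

X̄̄ = (30.1 + 30.2 + 30.1 + 30.0 + 30.2 + 29.6 + 29.7 + 30.1 + 29.8 + 30.2 + 29.2 + 29.6) / 12 = 358.8000 / 12 = 29.9000
R̄ = (3.6 + 4.0 + 3.0 + 2.7 + 4.7 + 2.1 + 4.0 + 2.3 + 2.9 + 5.1 + 4.6 + 1.9) / 12 = 40.9000 / 12 = 3.4083
LCL = X̄̄ − A₂·R̄ = 29.9000 − 0.373 × 3.4083 = 28.6287

28.63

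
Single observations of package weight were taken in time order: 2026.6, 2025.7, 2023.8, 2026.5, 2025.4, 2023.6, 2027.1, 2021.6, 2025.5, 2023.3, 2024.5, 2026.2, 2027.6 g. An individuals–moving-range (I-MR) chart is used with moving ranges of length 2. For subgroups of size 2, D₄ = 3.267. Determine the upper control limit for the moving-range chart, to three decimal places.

Moving ranges: 0.9, 1.9, 2.7, 1.1, 1.8, 3.5, 5.5, 3.9, 2.2, 1.2, 1.7, 1.4; M̄R̄ = 27.8000 / 12 = 2.3167
UCL_MR = D₄·M̄R̄ = 3.267 × 2.3167 = 7.5686

7.569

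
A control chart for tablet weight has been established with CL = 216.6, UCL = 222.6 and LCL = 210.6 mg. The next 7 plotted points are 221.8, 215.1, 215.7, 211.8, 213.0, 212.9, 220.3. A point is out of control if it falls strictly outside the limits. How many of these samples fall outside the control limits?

All 7 points lie within [210.6, 222.6].

0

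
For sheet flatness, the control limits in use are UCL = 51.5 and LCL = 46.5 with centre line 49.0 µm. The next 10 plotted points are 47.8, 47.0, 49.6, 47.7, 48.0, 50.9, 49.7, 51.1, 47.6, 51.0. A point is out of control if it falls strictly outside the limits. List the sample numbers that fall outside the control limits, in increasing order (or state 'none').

All 10 points lie within [46.5, 51.5].

none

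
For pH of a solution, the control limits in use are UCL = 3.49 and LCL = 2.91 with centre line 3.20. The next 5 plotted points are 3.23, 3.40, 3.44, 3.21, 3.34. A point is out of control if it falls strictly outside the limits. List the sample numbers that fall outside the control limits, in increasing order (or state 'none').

All 5 points lie within [2.91, 3.49].

none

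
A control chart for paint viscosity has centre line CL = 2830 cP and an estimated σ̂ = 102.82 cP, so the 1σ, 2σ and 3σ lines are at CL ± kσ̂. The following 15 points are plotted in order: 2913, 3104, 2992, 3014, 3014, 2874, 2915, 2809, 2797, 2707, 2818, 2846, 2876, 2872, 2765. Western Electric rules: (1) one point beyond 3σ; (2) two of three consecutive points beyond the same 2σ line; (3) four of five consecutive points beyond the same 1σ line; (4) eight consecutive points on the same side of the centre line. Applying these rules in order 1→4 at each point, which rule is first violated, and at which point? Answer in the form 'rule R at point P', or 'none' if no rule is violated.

rule 3 at point 5

Zone of each point (C = within 1σ̂, B = 1σ̂–2σ̂, A = 2σ̂–3σ̂, * = beyond 3σ̂; sign = side of CL): 1:+C, 2:+A, 3:+B, 4:+B, 5:+B, 6:+C, 7:+C, 8:-C, 9:-C, 10:-B, 11:-C, 12:+C, 13:+C, 14:+C, 15:-C
Rule 3 (four of five consecutive points beyond the same 1σ limit) is satisfied at point 5.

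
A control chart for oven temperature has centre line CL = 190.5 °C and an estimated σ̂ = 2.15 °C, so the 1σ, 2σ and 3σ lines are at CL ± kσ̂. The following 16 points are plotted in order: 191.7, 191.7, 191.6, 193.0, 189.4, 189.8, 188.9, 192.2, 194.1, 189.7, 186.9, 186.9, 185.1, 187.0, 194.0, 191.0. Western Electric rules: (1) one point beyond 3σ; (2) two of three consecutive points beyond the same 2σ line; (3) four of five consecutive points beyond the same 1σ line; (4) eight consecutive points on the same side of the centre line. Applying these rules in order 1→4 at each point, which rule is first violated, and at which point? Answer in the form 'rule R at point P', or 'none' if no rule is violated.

Zone of each point (C = within 1σ̂, B = 1σ̂–2σ̂, A = 2σ̂–3σ̂, * = beyond 3σ̂; sign = side of CL): 1:+C, 2:+C, 3:+C, 4:+B, 5:-C, 6:-C, 7:-C, 8:+C, 9:+B, 10:-C, 11:-B, 12:-B, 13:-A, 14:-B, 15:+B, 16:+C
Rule 3 (four of five consecutive points beyond the same 1σ limit) is satisfied at point 14.

rule 3 at point 14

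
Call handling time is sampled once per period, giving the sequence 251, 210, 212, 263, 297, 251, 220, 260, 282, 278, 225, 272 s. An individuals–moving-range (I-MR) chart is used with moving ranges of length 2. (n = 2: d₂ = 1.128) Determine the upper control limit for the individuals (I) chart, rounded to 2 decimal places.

341.45

X̄ = (251 + 210 + 212 + 263 + 297 + 251 + 220 + 260 + 282 + 278 + 225 + 272) / 12 = 251.7500
Moving ranges: 41, 2, 51, 34, 46, 31, 40, 22, 4, 53, 47; M̄R̄ = 371.0000 / 11 = 33.7273
UCL = X̄ + 3·M̄R̄/d₂ = 251.7500 + 3 × 33.7273 / 1.128 = 341.4502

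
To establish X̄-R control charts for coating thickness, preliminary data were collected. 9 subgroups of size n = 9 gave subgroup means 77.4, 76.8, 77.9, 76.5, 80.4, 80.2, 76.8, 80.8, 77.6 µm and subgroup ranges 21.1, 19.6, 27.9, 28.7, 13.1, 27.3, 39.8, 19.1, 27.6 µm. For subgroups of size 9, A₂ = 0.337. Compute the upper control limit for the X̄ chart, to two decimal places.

86.66

X̄̄ = (77.4 + 76.8 + 77.9 + 76.5 + 80.4 + 80.2 + 76.8 + 80.8 + 77.6) / 9 = 704.4000 / 9 = 78.2667
R̄ = (21.1 + 19.6 + 27.9 + 28.7 + 13.1 + 27.3 + 39.8 + 19.1 + 27.6) / 9 = 224.2000 / 9 = 24.9111
UCL = X̄̄ + A₂·R̄ = 78.2667 + 0.337 × 24.9111 = 86.6617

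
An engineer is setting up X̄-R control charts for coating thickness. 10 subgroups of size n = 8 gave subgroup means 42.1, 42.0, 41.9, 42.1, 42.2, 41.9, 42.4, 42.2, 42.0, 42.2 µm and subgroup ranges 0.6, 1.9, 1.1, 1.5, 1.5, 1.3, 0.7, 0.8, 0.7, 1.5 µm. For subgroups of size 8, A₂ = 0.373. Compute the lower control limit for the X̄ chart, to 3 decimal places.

X̄̄ = (42.1 + 42.0 + 41.9 + 42.1 + 42.2 + 41.9 + 42.4 + 42.2 + 42.0 + 42.2) / 10 = 421.0000 / 10 = 42.1000
R̄ = (0.6 + 1.9 + 1.1 + 1.5 + 1.5 + 1.3 + 0.7 + 0.8 + 0.7 + 1.5) / 10 = 11.6000 / 10 = 1.1600
LCL = X̄̄ − A₂·R̄ = 42.1000 − 0.373 × 1.1600 = 41.6673

41.667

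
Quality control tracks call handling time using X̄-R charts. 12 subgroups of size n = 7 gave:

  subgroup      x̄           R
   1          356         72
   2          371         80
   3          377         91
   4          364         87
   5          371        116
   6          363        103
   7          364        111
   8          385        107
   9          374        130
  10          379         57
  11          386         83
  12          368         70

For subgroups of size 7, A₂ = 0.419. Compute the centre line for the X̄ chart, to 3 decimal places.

371.500

X̄̄ = (356 + 371 + 377 + 364 + 371 + 363 + 364 + 385 + 374 + 379 + 386 + 368) / 12 = 4458.0000 / 12 = 371.5000
CL = X̄̄ = 371.5000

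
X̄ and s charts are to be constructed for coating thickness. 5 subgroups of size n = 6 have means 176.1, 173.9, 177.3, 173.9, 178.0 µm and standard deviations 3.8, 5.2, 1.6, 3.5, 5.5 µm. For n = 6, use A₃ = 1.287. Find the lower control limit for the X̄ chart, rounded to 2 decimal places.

170.79

X̄̄ = (176.1 + 173.9 + 177.3 + 173.9 + 178.0) / 5 = 175.8400
s̄ = (3.8 + 5.2 + 1.6 + 3.5 + 5.5) / 5 = 3.9200
LCL = X̄̄ − A₃·s̄ = 175.8400 − 1.287 × 3.9200 = 170.7950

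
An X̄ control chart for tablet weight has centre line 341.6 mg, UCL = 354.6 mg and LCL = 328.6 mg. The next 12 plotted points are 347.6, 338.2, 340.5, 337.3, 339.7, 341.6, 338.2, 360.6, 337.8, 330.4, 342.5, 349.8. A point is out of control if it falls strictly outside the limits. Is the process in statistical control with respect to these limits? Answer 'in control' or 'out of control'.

Compare each point to [328.6, 354.6]: sample 8 = 360.6 > UCL.

out of control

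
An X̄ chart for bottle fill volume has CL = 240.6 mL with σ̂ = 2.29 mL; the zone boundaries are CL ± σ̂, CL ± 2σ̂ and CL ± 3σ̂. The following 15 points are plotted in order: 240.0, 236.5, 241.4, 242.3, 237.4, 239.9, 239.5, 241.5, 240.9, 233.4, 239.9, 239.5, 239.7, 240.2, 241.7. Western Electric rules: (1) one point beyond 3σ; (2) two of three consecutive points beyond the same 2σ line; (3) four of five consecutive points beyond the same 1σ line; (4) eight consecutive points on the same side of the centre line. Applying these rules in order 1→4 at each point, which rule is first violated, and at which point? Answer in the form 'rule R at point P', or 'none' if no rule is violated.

rule 1 at point 10

Zone of each point (C = within 1σ̂, B = 1σ̂–2σ̂, A = 2σ̂–3σ̂, * = beyond 3σ̂; sign = side of CL): 1:-C, 2:-B, 3:+C, 4:+C, 5:-B, 6:-C, 7:-C, 8:+C, 9:+C, 10:-*, 11:-C, 12:-C, 13:-C, 14:-C, 15:+C
Rule 1 (one point beyond the 3σ limits) is satisfied at point 10.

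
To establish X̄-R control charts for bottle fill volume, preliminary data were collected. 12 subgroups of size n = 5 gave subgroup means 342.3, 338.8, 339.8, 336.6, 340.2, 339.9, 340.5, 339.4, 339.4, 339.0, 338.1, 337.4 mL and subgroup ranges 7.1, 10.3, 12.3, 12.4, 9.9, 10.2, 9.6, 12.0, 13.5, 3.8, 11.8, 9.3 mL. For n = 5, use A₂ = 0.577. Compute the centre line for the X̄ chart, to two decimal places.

X̄̄ = (342.3 + 338.8 + 339.8 + 336.6 + 340.2 + 339.9 + 340.5 + 339.4 + 339.4 + 339.0 + 338.1 + 337.4) / 12 = 4071.4000 / 12 = 339.2833
CL = X̄̄ = 339.2833

339.28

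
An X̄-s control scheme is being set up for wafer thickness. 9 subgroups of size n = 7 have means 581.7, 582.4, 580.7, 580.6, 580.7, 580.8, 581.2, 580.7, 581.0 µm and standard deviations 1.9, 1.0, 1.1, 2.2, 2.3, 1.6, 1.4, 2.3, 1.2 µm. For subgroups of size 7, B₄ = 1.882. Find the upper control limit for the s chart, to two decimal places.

s̄ = (1.9 + 1.0 + 1.1 + 2.2 + 2.3 + 1.6 + 1.4 + 2.3 + 1.2) / 9 = 1.6667
UCL_s = B₄·s̄ = 1.882 × 1.6667 = 3.1367

3.14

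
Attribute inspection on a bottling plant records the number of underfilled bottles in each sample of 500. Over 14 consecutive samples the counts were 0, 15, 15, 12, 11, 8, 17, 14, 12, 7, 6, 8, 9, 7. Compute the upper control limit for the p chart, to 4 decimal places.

p̄ = Σdᵢ / (k·n) = 141 / (14 × 500) = 0.02014
UCL = p̄ + 3·√(p̄(1−p̄)/n) = 0.02014 + 3 × √(0.02014×0.97986/500) = 0.02014 + 3 × 0.00628 = 0.03899

0.0390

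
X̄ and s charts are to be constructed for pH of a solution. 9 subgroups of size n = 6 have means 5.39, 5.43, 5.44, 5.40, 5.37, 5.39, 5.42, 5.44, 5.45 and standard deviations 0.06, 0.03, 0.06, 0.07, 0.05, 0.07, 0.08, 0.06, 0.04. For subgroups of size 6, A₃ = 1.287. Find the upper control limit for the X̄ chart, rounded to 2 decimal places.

5.49

X̄̄ = (5.39 + 5.43 + 5.44 + 5.40 + 5.37 + 5.39 + 5.42 + 5.44 + 5.45) / 9 = 5.4144
s̄ = (0.06 + 0.03 + 0.06 + 0.07 + 0.05 + 0.07 + 0.08 + 0.06 + 0.04) / 9 = 0.0578
UCL = X̄̄ + A₃·s̄ = 5.4144 + 1.287 × 0.0578 = 5.4888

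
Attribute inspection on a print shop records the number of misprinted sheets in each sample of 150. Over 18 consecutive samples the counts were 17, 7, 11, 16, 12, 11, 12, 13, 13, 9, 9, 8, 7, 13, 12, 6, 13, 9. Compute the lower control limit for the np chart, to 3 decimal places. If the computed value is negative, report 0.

1.422

p̄ = Σdᵢ / (k·n) = 198 / (18 × 150) = 0.07333
LCL = np̄ − 3·√(np̄(1−p̄)) = 11.0000 − 3 × 3.1927 = 1.4219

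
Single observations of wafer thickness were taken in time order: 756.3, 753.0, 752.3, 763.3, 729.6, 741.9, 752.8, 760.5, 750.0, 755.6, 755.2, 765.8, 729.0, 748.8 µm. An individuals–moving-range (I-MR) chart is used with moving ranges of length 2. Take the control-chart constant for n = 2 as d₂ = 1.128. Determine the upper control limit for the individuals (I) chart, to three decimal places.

X̄ = (756.3 + 753.0 + 752.3 + 763.3 + 729.6 + 741.9 + 752.8 + 760.5 + 750.0 + 755.6 + 755.2 + 765.8 + 729.0 + 748.8) / 14 = 751.0071
Moving ranges: 3.3, 0.7, 11.0, 33.7, 12.3, 10.9, 7.7, 10.5, 5.6, 0.4, 10.6, 36.8, 19.8; M̄R̄ = 163.3000 / 13 = 12.5615
UCL = X̄ + 3·M̄R̄/d₂ = 751.0071 + 3 × 12.5615 / 1.128 = 784.4155

784.415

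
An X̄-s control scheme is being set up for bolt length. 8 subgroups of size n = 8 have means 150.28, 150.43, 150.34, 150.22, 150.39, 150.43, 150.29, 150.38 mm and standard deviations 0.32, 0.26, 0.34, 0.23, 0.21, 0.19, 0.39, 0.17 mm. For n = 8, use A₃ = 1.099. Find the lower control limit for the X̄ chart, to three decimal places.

X̄̄ = (150.28 + 150.43 + 150.34 + 150.22 + 150.39 + 150.43 + 150.29 + 150.38) / 8 = 150.3450
s̄ = (0.32 + 0.26 + 0.34 + 0.23 + 0.21 + 0.19 + 0.39 + 0.17) / 8 = 0.2637
LCL = X̄̄ − A₃·s̄ = 150.3450 − 1.099 × 0.2637 = 150.0551

150.055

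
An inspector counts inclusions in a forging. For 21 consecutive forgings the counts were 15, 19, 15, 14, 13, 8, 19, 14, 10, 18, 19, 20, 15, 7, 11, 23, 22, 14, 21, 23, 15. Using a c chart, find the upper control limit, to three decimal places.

27.935

c̄ = (15 + 19 + 15 + 14 + 13 + 8 + 19 + 14 + 10 + 18 + 19 + 20 + 15 + 7 + 11 + 23 + 22 + 14 + 21 + 23 + 15) / 21 = 335 / 21 = 15.9524
UCL = c̄ + 3√c̄ = 15.9524 + 3 × √15.9524 = 15.9524 + 3 × 3.9940 = 27.9345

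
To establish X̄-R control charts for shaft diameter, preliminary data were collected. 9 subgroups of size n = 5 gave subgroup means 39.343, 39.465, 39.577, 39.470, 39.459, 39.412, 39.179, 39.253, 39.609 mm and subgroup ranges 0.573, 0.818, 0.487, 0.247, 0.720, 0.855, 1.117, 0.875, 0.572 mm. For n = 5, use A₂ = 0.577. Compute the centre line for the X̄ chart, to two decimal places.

X̄̄ = (39.343 + 39.465 + 39.577 + 39.470 + 39.459 + 39.412 + 39.179 + 39.253 + 39.609) / 9 = 354.7670 / 9 = 39.4186
CL = X̄̄ = 39.4186

39.42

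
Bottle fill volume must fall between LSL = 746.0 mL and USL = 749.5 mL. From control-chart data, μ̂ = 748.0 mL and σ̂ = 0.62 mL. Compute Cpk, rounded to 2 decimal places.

Cpu = (USL − μ̂) / (3σ̂) = (749.5 − 748.0) / (3 × 0.62) = 0.8065; Cpl = (μ̂ − LSL) / (3σ̂) = (748.0 − 746.0) / (3 × 0.62) = 1.0753; Cpk = min(Cpu, Cpl) = 0.8065

0.81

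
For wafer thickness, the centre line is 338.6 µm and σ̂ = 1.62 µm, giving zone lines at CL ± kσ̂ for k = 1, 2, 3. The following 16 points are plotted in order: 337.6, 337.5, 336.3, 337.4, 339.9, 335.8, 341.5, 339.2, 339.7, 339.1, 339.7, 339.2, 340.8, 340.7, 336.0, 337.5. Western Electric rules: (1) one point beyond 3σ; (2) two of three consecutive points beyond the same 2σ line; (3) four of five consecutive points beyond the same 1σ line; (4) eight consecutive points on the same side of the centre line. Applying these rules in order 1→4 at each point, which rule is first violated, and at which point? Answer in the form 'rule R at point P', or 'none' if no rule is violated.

rule 4 at point 14

Zone of each point (C = within 1σ̂, B = 1σ̂–2σ̂, A = 2σ̂–3σ̂, * = beyond 3σ̂; sign = side of CL): 1:-C, 2:-C, 3:-B, 4:-C, 5:+C, 6:-B, 7:+B, 8:+C, 9:+C, 10:+C, 11:+C, 12:+C, 13:+B, 14:+B, 15:-B, 16:-C
Rule 4 (eight consecutive points on the same side of the centre line) is satisfied at point 14.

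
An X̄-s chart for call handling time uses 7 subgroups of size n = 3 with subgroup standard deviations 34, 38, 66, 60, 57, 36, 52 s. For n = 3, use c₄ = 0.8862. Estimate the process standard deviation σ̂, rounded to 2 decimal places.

55.29

s̄ = (34 + 38 + 66 + 60 + 57 + 36 + 52) / 7 = 49.0000
σ̂ = s̄ / c₄ = 49.0000 / 0.8862 = 55.2923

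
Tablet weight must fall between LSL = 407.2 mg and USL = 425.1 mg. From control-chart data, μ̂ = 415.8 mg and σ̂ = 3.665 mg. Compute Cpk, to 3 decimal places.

Cpu = (USL − μ̂) / (3σ̂) = (425.1 − 415.8) / (3 × 3.665) = 0.8458; Cpl = (μ̂ − LSL) / (3σ̂) = (415.8 − 407.2) / (3 × 3.665) = 0.7822; Cpk = min(Cpu, Cpl) = 0.7822

0.782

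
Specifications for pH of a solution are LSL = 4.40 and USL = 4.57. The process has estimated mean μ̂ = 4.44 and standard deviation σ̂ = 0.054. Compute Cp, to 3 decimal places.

0.525

Cp = (USL − LSL) / (6σ̂) = (4.57 − 4.40) / (6 × 0.054) = 0.1700 / 0.3240 = 0.5247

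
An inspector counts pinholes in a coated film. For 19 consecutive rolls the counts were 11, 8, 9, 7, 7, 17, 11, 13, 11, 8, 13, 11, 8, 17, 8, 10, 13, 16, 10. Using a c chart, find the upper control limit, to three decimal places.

c̄ = (11 + 8 + 9 + 7 + 7 + 17 + 11 + 13 + 11 + 8 + 13 + 11 + 8 + 17 + 8 + 10 + 13 + 16 + 10) / 19 = 208 / 19 = 10.9474
UCL = c̄ + 3√c̄ = 10.9474 + 3 × √10.9474 = 10.9474 + 3 × 3.3087 = 20.8734

20.873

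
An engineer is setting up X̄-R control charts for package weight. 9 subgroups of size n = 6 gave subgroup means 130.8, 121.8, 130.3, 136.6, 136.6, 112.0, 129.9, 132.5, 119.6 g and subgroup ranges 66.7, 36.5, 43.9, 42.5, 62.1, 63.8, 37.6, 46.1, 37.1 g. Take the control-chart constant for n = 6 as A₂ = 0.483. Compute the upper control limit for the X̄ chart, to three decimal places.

X̄̄ = (130.8 + 121.8 + 130.3 + 136.6 + 136.6 + 112.0 + 129.9 + 132.5 + 119.6) / 9 = 1150.1000 / 9 = 127.7889
R̄ = (66.7 + 36.5 + 43.9 + 42.5 + 62.1 + 63.8 + 37.6 + 46.1 + 37.1) / 9 = 436.3000 / 9 = 48.4778
UCL = X̄̄ + A₂·R̄ = 127.7889 + 0.483 × 48.4778 = 151.2037

151.204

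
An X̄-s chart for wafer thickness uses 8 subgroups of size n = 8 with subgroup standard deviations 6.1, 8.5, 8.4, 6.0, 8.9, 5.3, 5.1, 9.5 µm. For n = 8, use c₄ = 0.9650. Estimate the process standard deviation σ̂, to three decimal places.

7.487

s̄ = (6.1 + 8.5 + 8.4 + 6.0 + 8.9 + 5.3 + 5.1 + 9.5) / 8 = 7.2250
σ̂ = s̄ / c₄ = 7.2250 / 0.9650 = 7.4870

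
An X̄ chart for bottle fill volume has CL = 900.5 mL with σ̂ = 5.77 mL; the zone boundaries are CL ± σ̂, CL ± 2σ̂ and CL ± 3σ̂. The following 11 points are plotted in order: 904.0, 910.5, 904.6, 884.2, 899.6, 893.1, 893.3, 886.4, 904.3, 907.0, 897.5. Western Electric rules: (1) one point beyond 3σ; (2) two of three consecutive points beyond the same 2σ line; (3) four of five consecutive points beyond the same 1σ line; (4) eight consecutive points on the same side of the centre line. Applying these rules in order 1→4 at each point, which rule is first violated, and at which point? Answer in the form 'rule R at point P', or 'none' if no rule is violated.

Zone of each point (C = within 1σ̂, B = 1σ̂–2σ̂, A = 2σ̂–3σ̂, * = beyond 3σ̂; sign = side of CL): 1:+C, 2:+B, 3:+C, 4:-A, 5:-C, 6:-B, 7:-B, 8:-A, 9:+C, 10:+B, 11:-C
Rule 3 (four of five consecutive points beyond the same 1σ limit) is satisfied at point 8.

rule 3 at point 8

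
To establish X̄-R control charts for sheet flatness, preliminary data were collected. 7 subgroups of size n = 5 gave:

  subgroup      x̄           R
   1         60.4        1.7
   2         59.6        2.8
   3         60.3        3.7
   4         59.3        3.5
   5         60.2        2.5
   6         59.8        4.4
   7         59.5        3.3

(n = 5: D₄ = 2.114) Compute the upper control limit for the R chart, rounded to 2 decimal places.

R̄ = (1.7 + 2.8 + 3.7 + 3.5 + 2.5 + 4.4 + 3.3) / 7 = 21.9000 / 7 = 3.1286
UCL_R = D₄·R̄ = 2.114 × 3.1286 = 6.6138

6.61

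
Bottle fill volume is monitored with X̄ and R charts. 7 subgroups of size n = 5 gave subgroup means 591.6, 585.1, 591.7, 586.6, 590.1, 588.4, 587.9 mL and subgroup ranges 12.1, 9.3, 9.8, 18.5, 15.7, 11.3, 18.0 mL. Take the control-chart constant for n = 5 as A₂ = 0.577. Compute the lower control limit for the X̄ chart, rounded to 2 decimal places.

X̄̄ = (591.6 + 585.1 + 591.7 + 586.6 + 590.1 + 588.4 + 587.9) / 7 = 4121.4000 / 7 = 588.7714
R̄ = (12.1 + 9.3 + 9.8 + 18.5 + 15.7 + 11.3 + 18.0) / 7 = 94.7000 / 7 = 13.5286
LCL = X̄̄ − A₂·R̄ = 588.7714 − 0.577 × 13.5286 = 580.9654

580.97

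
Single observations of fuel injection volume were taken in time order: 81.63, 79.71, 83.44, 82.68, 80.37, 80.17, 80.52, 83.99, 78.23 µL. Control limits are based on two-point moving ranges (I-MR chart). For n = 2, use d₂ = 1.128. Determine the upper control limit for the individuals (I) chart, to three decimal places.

X̄ = (81.63 + 79.71 + 83.44 + 82.68 + 80.37 + 80.17 + 80.52 + 83.99 + 78.23) / 9 = 81.1933
Moving ranges: 1.92, 3.73, 0.76, 2.31, 0.20, 0.35, 3.47, 5.76; M̄R̄ = 18.5000 / 8 = 2.3125
UCL = X̄ + 3·M̄R̄/d₂ = 81.1933 + 3 × 2.3125 / 1.128 = 87.3436

87.344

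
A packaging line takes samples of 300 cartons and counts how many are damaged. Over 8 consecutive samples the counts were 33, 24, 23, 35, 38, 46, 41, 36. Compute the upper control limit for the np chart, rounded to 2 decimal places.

51.08

p̄ = Σdᵢ / (k·n) = 276 / (8 × 300) = 0.11500
UCL = np̄ + 3·√(np̄(1−p̄)) = 34.5000 + 3 × √(34.5000×0.88500) = 34.5000 + 3 × 5.5256 = 51.0769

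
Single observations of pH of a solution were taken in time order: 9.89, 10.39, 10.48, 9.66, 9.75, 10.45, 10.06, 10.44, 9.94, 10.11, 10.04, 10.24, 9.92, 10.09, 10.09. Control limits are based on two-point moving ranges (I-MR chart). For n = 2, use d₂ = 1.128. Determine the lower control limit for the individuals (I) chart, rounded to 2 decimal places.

X̄ = (9.89 + 10.39 + 10.48 + 9.66 + 9.75 + 10.45 + 10.06 + 10.44 + 9.94 + 10.11 + 10.04 + 10.24 + 9.92 + 10.09 + 10.09) / 15 = 10.1033
Moving ranges: 0.50, 0.09, 0.82, 0.09, 0.70, 0.39, 0.38, 0.50, 0.17, 0.07, 0.20, 0.32, 0.17, 0.00; M̄R̄ = 4.4000 / 14 = 0.3143
LCL = X̄ − 3·M̄R̄/d₂ = 10.1033 − 3 × 0.3143 / 1.128 = 9.2675

9.27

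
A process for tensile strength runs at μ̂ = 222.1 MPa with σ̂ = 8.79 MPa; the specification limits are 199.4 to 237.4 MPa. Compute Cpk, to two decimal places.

Cpu = (USL − μ̂) / (3σ̂) = (237.4 − 222.1) / (3 × 8.79) = 0.5802; Cpl = (μ̂ − LSL) / (3σ̂) = (222.1 − 199.4) / (3 × 8.79) = 0.8608; Cpk = min(Cpu, Cpl) = 0.5802

0.58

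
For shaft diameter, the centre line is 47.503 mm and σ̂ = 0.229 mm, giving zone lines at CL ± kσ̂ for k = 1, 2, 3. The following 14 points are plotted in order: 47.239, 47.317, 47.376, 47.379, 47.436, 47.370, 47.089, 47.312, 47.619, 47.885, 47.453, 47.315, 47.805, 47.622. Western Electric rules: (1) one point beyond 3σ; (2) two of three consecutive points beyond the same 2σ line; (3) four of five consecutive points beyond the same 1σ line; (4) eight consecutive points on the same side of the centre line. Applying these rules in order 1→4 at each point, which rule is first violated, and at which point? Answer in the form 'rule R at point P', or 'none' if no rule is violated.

rule 4 at point 8

Zone of each point (C = within 1σ̂, B = 1σ̂–2σ̂, A = 2σ̂–3σ̂, * = beyond 3σ̂; sign = side of CL): 1:-B, 2:-C, 3:-C, 4:-C, 5:-C, 6:-C, 7:-B, 8:-C, 9:+C, 10:+B, 11:-C, 12:-C, 13:+B, 14:+C
Rule 4 (eight consecutive points on the same side of the centre line) is satisfied at point 8.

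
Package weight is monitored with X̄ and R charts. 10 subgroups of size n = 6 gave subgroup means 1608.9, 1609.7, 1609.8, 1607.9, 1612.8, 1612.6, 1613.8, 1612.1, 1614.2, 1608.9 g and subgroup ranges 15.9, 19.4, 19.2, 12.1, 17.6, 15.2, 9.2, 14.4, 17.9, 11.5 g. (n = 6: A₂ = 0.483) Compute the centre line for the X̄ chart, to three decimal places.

X̄̄ = (1608.9 + 1609.7 + 1609.8 + 1607.9 + 1612.8 + 1612.6 + 1613.8 + 1612.1 + 1614.2 + 1608.9) / 10 = 16110.7000 / 10 = 1611.0700
CL = X̄̄ = 1611.0700

1611.070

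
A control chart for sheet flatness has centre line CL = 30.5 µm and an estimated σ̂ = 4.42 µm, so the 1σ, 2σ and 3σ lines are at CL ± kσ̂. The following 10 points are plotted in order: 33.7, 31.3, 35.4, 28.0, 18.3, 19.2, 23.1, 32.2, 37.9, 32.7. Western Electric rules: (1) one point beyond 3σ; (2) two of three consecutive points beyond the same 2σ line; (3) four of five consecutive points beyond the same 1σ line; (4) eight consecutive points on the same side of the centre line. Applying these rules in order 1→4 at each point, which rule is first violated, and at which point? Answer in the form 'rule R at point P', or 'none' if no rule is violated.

rule 2 at point 6

Zone of each point (C = within 1σ̂, B = 1σ̂–2σ̂, A = 2σ̂–3σ̂, * = beyond 3σ̂; sign = side of CL): 1:+C, 2:+C, 3:+B, 4:-C, 5:-A, 6:-A, 7:-B, 8:+C, 9:+B, 10:+C
Rule 2 (two of three consecutive points beyond the same 2σ limit) is satisfied at point 6.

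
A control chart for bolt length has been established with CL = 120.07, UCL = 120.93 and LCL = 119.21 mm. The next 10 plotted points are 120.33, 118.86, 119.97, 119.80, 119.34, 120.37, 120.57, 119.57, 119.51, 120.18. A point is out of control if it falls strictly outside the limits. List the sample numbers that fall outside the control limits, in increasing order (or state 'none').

2

Compare each point to [119.21, 120.93]: sample 2 = 118.86 < LCL.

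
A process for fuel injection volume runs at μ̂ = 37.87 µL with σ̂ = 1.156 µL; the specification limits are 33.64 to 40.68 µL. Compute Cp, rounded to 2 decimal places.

1.01

Cp = (USL − LSL) / (6σ̂) = (40.68 − 33.64) / (6 × 1.156) = 7.0400 / 6.9360 = 1.0150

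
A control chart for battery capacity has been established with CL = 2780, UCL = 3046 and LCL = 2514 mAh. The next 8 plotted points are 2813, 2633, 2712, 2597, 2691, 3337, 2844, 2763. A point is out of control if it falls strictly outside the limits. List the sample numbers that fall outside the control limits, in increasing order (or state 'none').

Compare each point to [2514, 3046]: sample 6 = 3337 > UCL.

6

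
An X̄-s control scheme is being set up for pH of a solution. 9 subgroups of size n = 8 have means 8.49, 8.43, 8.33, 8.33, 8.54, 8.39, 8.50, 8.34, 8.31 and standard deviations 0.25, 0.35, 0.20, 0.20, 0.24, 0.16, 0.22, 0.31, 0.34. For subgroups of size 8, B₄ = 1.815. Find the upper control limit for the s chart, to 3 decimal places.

s̄ = (0.25 + 0.35 + 0.20 + 0.20 + 0.24 + 0.16 + 0.22 + 0.31 + 0.34) / 9 = 0.2522
UCL_s = B₄·s̄ = 1.815 × 0.2522 = 0.4578

0.458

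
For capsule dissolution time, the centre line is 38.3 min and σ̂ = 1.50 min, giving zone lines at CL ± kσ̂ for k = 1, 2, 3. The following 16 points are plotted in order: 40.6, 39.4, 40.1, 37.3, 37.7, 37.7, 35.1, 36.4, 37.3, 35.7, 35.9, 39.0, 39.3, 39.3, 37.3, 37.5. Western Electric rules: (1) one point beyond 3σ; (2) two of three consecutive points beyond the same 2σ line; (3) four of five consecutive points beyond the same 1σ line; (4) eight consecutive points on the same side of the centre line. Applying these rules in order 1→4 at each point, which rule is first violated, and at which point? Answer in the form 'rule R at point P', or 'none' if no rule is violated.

Zone of each point (C = within 1σ̂, B = 1σ̂–2σ̂, A = 2σ̂–3σ̂, * = beyond 3σ̂; sign = side of CL): 1:+B, 2:+C, 3:+B, 4:-C, 5:-C, 6:-C, 7:-A, 8:-B, 9:-C, 10:-B, 11:-B, 12:+C, 13:+C, 14:+C, 15:-C, 16:-C
Rule 3 (four of five consecutive points beyond the same 1σ limit) is satisfied at point 11.

rule 3 at point 11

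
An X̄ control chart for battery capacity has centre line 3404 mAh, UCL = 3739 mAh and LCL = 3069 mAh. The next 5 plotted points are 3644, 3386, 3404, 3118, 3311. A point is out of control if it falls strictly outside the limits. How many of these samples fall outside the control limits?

All 5 points lie within [3069, 3739].

0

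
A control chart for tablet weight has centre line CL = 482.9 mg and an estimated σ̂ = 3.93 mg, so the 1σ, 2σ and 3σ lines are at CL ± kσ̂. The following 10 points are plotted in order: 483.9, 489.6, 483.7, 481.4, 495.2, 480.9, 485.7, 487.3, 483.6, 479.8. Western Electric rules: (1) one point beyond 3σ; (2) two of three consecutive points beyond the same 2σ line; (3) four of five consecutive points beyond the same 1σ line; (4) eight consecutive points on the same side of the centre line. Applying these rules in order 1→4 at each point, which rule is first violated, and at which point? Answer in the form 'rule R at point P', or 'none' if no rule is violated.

rule 1 at point 5

Zone of each point (C = within 1σ̂, B = 1σ̂–2σ̂, A = 2σ̂–3σ̂, * = beyond 3σ̂; sign = side of CL): 1:+C, 2:+B, 3:+C, 4:-C, 5:+*, 6:-C, 7:+C, 8:+B, 9:+C, 10:-C
Rule 1 (one point beyond the 3σ limits) is satisfied at point 5.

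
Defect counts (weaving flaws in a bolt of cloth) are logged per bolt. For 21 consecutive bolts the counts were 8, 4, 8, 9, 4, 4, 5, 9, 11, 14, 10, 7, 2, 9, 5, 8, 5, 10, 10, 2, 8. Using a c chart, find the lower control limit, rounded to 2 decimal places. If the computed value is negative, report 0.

c̄ = (8 + 4 + 8 + 9 + 4 + 4 + 5 + 9 + 11 + 14 + 10 + 7 + 2 + 9 + 5 + 8 + 5 + 10 + 10 + 2 + 8) / 21 = 152 / 21 = 7.2381
LCL = c̄ − 3√c̄ = 7.2381 − 3 × 2.6904 = -0.8330 → 0 (cannot be negative)

0.00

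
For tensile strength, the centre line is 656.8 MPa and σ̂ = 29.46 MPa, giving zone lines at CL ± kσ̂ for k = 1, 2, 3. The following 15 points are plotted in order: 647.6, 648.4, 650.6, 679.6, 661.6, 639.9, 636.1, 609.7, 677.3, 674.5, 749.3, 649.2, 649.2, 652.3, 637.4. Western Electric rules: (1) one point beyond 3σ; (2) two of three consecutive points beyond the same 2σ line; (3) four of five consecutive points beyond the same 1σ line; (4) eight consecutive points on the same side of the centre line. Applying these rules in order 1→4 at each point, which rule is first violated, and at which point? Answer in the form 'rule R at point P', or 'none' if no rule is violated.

Zone of each point (C = within 1σ̂, B = 1σ̂–2σ̂, A = 2σ̂–3σ̂, * = beyond 3σ̂; sign = side of CL): 1:-C, 2:-C, 3:-C, 4:+C, 5:+C, 6:-C, 7:-C, 8:-B, 9:+C, 10:+C, 11:+*, 12:-C, 13:-C, 14:-C, 15:-C
Rule 1 (one point beyond the 3σ limits) is satisfied at point 11.

rule 1 at point 11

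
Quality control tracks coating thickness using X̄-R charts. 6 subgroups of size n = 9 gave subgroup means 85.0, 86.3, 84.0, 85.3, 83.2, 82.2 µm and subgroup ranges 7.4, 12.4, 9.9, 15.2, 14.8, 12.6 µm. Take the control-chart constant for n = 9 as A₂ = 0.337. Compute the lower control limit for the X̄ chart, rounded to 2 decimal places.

80.27

X̄̄ = (85.0 + 86.3 + 84.0 + 85.3 + 83.2 + 82.2) / 6 = 506.0000 / 6 = 84.3333
R̄ = (7.4 + 12.4 + 9.9 + 15.2 + 14.8 + 12.6) / 6 = 72.3000 / 6 = 12.0500
LCL = X̄̄ − A₂·R̄ = 84.3333 − 0.337 × 12.0500 = 80.2725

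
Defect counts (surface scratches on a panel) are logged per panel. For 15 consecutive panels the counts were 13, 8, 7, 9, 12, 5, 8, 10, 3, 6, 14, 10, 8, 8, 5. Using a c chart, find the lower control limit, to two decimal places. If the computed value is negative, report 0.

c̄ = (13 + 8 + 7 + 9 + 12 + 5 + 8 + 10 + 3 + 6 + 14 + 10 + 8 + 8 + 5) / 15 = 126 / 15 = 8.4000
LCL = c̄ − 3√c̄ = 8.4000 − 3 × 2.8983 = -0.2948 → 0 (cannot be negative)

0.00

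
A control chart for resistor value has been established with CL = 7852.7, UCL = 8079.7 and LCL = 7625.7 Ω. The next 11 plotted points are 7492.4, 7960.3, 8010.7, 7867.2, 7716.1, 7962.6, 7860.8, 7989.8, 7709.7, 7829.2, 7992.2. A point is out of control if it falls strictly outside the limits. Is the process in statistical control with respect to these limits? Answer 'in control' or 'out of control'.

out of control

Compare each point to [7625.7, 8079.7]: sample 1 = 7492.4 < LCL.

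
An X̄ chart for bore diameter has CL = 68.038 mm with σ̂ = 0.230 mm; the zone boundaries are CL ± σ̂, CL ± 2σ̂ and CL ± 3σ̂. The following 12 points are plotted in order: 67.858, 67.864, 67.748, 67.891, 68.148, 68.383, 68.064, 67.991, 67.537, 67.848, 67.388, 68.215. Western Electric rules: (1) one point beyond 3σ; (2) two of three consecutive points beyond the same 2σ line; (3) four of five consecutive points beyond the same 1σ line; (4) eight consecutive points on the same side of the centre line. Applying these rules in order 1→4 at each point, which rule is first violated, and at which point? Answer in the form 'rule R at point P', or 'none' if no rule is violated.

rule 2 at point 11

Zone of each point (C = within 1σ̂, B = 1σ̂–2σ̂, A = 2σ̂–3σ̂, * = beyond 3σ̂; sign = side of CL): 1:-C, 2:-C, 3:-B, 4:-C, 5:+C, 6:+B, 7:+C, 8:-C, 9:-A, 10:-C, 11:-A, 12:+C
Rule 2 (two of three consecutive points beyond the same 2σ limit) is satisfied at point 11.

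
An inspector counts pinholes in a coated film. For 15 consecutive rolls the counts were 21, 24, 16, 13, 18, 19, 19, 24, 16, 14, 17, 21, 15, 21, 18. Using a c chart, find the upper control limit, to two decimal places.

c̄ = (21 + 24 + 16 + 13 + 18 + 19 + 19 + 24 + 16 + 14 + 17 + 21 + 15 + 21 + 18) / 15 = 276 / 15 = 18.4000
UCL = c̄ + 3√c̄ = 18.4000 + 3 × √18.4000 = 18.4000 + 3 × 4.2895 = 31.2686

31.27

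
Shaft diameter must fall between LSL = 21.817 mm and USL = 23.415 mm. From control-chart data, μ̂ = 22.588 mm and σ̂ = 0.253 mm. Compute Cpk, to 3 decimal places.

1.016

Cpu = (USL − μ̂) / (3σ̂) = (23.415 − 22.588) / (3 × 0.253) = 1.0896; Cpl = (μ̂ − LSL) / (3σ̂) = (22.588 − 21.817) / (3 × 0.253) = 1.0158; Cpk = min(Cpu, Cpl) = 1.0158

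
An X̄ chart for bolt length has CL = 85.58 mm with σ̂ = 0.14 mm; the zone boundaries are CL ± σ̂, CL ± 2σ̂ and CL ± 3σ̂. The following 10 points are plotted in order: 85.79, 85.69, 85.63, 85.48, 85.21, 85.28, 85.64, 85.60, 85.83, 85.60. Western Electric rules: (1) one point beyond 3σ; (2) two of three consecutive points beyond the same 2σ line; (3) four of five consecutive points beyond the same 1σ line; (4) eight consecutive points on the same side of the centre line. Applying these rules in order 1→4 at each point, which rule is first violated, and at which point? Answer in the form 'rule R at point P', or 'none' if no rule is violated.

rule 2 at point 6

Zone of each point (C = within 1σ̂, B = 1σ̂–2σ̂, A = 2σ̂–3σ̂, * = beyond 3σ̂; sign = side of CL): 1:+B, 2:+C, 3:+C, 4:-C, 5:-A, 6:-A, 7:+C, 8:+C, 9:+B, 10:+C
Rule 2 (two of three consecutive points beyond the same 2σ limit) is satisfied at point 6.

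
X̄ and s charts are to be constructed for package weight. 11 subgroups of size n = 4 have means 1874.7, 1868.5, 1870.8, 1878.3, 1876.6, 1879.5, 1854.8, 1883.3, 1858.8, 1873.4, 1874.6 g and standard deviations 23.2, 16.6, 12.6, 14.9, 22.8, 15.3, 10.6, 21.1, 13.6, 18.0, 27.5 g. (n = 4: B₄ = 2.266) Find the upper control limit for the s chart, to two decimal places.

s̄ = (23.2 + 16.6 + 12.6 + 14.9 + 22.8 + 15.3 + 10.6 + 21.1 + 13.6 + 18.0 + 27.5) / 11 = 17.8364
UCL_s = B₄·s̄ = 2.266 × 17.8364 = 40.4172

40.42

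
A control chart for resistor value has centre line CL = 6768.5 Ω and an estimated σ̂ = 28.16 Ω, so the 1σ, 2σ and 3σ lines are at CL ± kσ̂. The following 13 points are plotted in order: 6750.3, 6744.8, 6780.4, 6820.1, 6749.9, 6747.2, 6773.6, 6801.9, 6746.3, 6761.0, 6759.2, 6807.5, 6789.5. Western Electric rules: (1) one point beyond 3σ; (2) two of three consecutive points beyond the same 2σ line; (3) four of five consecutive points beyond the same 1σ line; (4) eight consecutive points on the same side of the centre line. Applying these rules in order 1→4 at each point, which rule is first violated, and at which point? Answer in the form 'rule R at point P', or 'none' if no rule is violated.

Zone of each point (C = within 1σ̂, B = 1σ̂–2σ̂, A = 2σ̂–3σ̂, * = beyond 3σ̂; sign = side of CL): 1:-C, 2:-C, 3:+C, 4:+B, 5:-C, 6:-C, 7:+C, 8:+B, 9:-C, 10:-C, 11:-C, 12:+B, 13:+C
No rule fires across all 13 points.

none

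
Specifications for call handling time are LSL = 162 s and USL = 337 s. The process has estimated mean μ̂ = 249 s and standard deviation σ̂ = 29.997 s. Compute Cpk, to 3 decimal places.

Cpu = (USL − μ̂) / (3σ̂) = (337 − 249) / (3 × 29.997) = 0.9779; Cpl = (μ̂ − LSL) / (3σ̂) = (249 − 162) / (3 × 29.997) = 0.9668; Cpk = min(Cpu, Cpl) = 0.9668

0.967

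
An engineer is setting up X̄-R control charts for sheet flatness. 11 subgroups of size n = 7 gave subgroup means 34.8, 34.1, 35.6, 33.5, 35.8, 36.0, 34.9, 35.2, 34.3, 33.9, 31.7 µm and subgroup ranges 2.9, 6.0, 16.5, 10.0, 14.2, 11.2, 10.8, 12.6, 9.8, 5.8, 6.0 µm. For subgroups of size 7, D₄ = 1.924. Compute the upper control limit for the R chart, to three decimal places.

18.505

R̄ = (2.9 + 6.0 + 16.5 + 10.0 + 14.2 + 11.2 + 10.8 + 12.6 + 9.8 + 5.8 + 6.0) / 11 = 105.8000 / 11 = 9.6182
UCL_R = D₄·R̄ = 1.924 × 9.6182 = 18.5054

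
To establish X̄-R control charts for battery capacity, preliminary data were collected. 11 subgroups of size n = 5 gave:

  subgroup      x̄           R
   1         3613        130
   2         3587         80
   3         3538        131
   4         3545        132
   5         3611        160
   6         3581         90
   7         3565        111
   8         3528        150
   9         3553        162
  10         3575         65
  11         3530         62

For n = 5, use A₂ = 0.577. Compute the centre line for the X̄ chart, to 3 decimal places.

3566.000

X̄̄ = (3613 + 3587 + 3538 + 3545 + 3611 + 3581 + 3565 + 3528 + 3553 + 3575 + 3530) / 11 = 39226.0000 / 11 = 3566.0000
CL = X̄̄ = 3566.0000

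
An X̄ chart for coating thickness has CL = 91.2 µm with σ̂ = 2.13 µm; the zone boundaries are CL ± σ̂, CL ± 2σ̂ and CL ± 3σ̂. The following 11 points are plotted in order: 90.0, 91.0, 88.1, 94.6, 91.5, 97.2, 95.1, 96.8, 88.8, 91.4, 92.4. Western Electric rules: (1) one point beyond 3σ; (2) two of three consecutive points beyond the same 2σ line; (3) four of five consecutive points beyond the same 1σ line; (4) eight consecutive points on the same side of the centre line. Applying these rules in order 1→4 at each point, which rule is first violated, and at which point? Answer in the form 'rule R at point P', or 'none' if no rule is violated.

Zone of each point (C = within 1σ̂, B = 1σ̂–2σ̂, A = 2σ̂–3σ̂, * = beyond 3σ̂; sign = side of CL): 1:-C, 2:-C, 3:-B, 4:+B, 5:+C, 6:+A, 7:+B, 8:+A, 9:-B, 10:+C, 11:+C
Rule 2 (two of three consecutive points beyond the same 2σ limit) is satisfied at point 8.

rule 2 at point 8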